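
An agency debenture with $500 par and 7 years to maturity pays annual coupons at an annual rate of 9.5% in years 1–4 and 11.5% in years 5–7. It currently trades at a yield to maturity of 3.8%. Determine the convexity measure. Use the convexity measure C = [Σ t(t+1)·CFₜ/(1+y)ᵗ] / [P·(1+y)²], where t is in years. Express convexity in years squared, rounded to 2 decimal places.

38.78

With y = 0.038:
  t   CF        PV=CF/(1+0.038)^t    t·PV        t(t+1)·PV
  1        47.50        45.7611        45.7611          91.5222
  2        47.50        44.0858        88.1716         264.5149
  3        47.50        42.4719       127.4157         509.6626
  4        47.50        40.9170       163.6682         818.3408
  5        57.50        47.7179       238.5894       1,431.5362
  6        57.50        45.9710       275.8259       1,930.7810
  7       557.50       429.4013     3,005.8094      24,046.4751
  Σ                    696.3260     3,945.2411      29,092.8328
P = 696.3260.
Convexity = Σ t(t+1)·PV / [P·(1+y)²] = 29,092.8328 / (696.3260 × 1.077444) = 38.77740.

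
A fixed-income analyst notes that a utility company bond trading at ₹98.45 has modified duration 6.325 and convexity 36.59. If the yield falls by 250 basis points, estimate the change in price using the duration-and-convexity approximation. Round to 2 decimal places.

+₹16.69

Duration effect: -D_mod·Δy = -6.325 × (-0.025) = +0.158125
Convexity effect: ½·C·(Δy)² = 0.5 × 36.59 × (-0.025)² = +0.011434375
ΔP/P ≈ +0.158125 + 0.011434375 = +0.169559375
ΔP ≈ 98.45 × (+0.169559375) = +16.69312046875.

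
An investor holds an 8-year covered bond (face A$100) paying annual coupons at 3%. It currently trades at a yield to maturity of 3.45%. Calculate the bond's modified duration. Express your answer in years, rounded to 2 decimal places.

Periodic yield y = 0.0345. First find Macaulay duration:
  t   CF        PV=CF/(1+0.0345)^t    t·PV
  1         3.00         2.9000         2.9000
  2         3.00         2.8032         5.6065
  3         3.00         2.7098         8.1293
  4         3.00         2.6194        10.4775
  5         3.00         2.5320        12.6601
  6         3.00         2.4476        14.6855
  7         3.00         2.3660        16.5617
  8       103.00        78.5223       628.1788
  Σ                     96.9003       699.1994
P = 96.9003; Macaulay duration = 699.1994 / 96.9003 = 7.21566 years.
Modified duration = D_Mac / (1 + y) = 7.21566 / 1.0345 = 6.97502 years.

6.98 years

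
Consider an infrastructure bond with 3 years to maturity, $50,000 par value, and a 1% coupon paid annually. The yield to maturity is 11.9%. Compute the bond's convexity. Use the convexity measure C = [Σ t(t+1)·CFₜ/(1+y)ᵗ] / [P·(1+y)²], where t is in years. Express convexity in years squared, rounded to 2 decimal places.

9.43

With y = 0.119:
  t   CF        PV=CF/(1+0.119)^t    t·PV        t(t+1)·PV
  1       500.00       446.8275       446.8275         893.6550
  2       500.00       399.3097       798.6193       2,395.8580
  3    50,500.00    36,041.3557   108,124.0671     432,496.2683
  Σ                 36,887.4929   109,369.5139     435,785.7814
P = 36,887.4929.
Convexity = Σ t(t+1)·PV / [P·(1+y)²] = 435,785.7814 / (36,887.4929 × 1.252161) = 9.43482.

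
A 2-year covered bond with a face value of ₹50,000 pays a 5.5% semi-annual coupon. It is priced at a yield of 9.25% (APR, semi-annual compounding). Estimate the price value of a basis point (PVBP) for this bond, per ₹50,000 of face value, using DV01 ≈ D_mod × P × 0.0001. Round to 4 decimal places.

₹8.5510

Periodic yield y = 0.04625.
  t   CF        PV=CF/(1+0.04625)^t    t·PV
  1     1,375.00     1,314.2174     1,314.2174
  2     1,375.00     1,256.1218     2,512.2436
  3     1,375.00     1,200.5943     3,601.7830
  4    51,375.00    42,875.5744   171,502.2974
  Σ                 46,646.5079   178,930.5415
P = 46,646.5079; D_Mac = 3.83588 half-year periods = 1.91794 yrs; D_mod = 1.83316 yrs.
DV01 ≈ 1.83316 × 46,646.5079 × 0.0001 = 8.551041.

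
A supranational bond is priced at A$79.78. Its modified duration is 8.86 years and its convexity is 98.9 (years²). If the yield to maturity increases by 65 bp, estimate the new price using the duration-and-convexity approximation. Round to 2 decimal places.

A$75.35

Duration effect: -D_mod·Δy = -8.86 × (+0.0065) = -0.057590
Convexity effect: ½·C·(Δy)² = 0.5 × 98.9 × (0.0065)² = +0.0020892625
ΔP/P ≈ -0.057590 + 0.0020892625 = -0.0555007375
New price ≈ 79.78 × (1 - 0.0555007375) = 75.35215116225.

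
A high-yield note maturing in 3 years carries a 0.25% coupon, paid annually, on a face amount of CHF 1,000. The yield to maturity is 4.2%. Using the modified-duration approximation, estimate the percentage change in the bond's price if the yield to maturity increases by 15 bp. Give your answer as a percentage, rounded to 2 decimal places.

-0.43%

Periodic yield y = 0.042. Modified duration first:
  t   CF        PV=CF/(1+0.042)^t    t·PV
  1         2.50         2.3992         2.3992
  2         2.50         2.3025         4.6051
  3     1,002.50       886.0969     2,658.2907
  Σ                    890.7987     2,665.2950
P = 890.7987; D_Mac = 2.99203 yrs; D_mod = 2.99203/(1+0.042) = 2.87143 yrs.
ΔP/P ≈ -D_mod · Δy = -2.87143 × (+0.0015) = -0.004307 = -0.4307%.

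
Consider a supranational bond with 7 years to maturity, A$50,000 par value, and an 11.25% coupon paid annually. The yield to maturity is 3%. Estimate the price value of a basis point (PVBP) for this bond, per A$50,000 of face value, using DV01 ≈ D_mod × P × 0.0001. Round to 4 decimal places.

A$40.8372

Periodic yield y = 0.03.
  t   CF        PV=CF/(1+0.03)^t    t·PV
  1     5,625.00     5,461.1650     5,461.1650
  2     5,625.00     5,302.1020    10,604.2040
  3     5,625.00     5,147.6718    15,443.0155
  4     5,625.00     4,997.7396    19,990.9586
  5     5,625.00     4,852.1744    24,260.8721
  6     5,625.00     4,710.8489    28,265.0937
  7    55,625.00    45,228.2153   316,597.5072
  Σ                 75,699.9172   420,622.8161
P = 75,699.9172; D_Mac = 5.55645 yrs; D_mod = 5.39461 yrs.
DV01 ≈ 5.39461 × 75,699.9172 × 0.0001 = 40.837167.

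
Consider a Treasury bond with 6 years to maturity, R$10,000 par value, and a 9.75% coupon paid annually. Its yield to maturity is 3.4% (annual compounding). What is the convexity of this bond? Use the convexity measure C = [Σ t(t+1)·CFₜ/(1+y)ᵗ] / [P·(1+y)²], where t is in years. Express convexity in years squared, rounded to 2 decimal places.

With y = 0.034:
  t   CF        PV=CF/(1+0.034)^t    t·PV        t(t+1)·PV
  1       975.00       942.9400       942.9400       1,885.8801
  2       975.00       911.9343     1,823.8685       5,471.6056
  3       975.00       881.9480     2,645.8441      10,583.3765
  4       975.00       852.9478     3,411.7913      17,058.9563
  5       975.00       824.9012     4,124.5059      24,747.0352
  6    10,975.00     8,980.1026    53,880.6153     377,164.3072
  Σ                 13,394.7739    66,829.5652     436,911.1610
P = 13,394.7739.
Convexity = Σ t(t+1)·PV / [P·(1+y)²] = 436,911.1610 / (13,394.7739 × 1.069156) = 30.50821.

30.51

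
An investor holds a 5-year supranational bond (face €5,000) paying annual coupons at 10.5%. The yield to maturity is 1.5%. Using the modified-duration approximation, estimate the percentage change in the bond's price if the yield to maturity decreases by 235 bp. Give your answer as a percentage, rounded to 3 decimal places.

Periodic yield y = 0.015. Modified duration first:
  t   CF        PV=CF/(1+0.015)^t    t·PV
  1       525.00       517.2414       517.2414
  2       525.00       509.5974     1,019.1948
  3       525.00       502.0664     1,506.1993
  4       525.00       494.6467     1,978.5869
  5     5,525.00     5,128.6383    25,643.1915
  Σ                  7,152.1902    30,664.4139
P = 7,152.1902; D_Mac = 4.28742 yrs; D_mod = 4.28742/(1+0.015) = 4.22406 yrs.
ΔP/P ≈ -D_mod · Δy = -4.22406 × (-0.0235) = +0.099265 = +9.9265%.

+9.927%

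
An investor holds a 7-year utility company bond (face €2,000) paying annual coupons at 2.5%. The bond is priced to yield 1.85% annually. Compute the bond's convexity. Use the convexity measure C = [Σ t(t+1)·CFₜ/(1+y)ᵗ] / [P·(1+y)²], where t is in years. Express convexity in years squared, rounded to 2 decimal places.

With y = 0.0185:
  t   CF        PV=CF/(1+0.0185)^t    t·PV        t(t+1)·PV
  1        50.00        49.0918        49.0918          98.1836
  2        50.00        48.2001        96.4002         289.2006
  3        50.00        47.3246       141.9738         567.8951
  4        50.00        46.4650       185.8600         929.2998
  5        50.00        45.6210       228.1050       1,368.6301
  6        50.00        44.7923       268.7541       1,881.2785
  7     2,050.00     1,803.1283    12,621.8980     100,975.1843
  Σ                  2,084.6231    13,592.0829     106,109.6722
P = 2,084.6231.
Convexity = Σ t(t+1)·PV / [P·(1+y)²] = 106,109.6722 / (2,084.6231 × 1.037342) = 49.06879.

49.07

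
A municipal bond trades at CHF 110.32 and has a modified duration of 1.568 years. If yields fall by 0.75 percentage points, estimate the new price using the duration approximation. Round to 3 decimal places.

Duration approximation: ΔP/P ≈ -D_mod · Δy = -1.568 × (-0.0075) = +0.011760.
New price ≈ 110.32 × (1 + 0.011760) = 111.6173632.

CHF 111.617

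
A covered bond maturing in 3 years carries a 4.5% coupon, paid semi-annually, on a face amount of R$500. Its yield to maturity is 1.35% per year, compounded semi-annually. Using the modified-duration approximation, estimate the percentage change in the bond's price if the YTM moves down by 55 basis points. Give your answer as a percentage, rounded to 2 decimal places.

+1.56%

Periodic yield y = 0.00675. Modified duration first:
  t   CF        PV=CF/(1+0.00675)^t    t·PV
  1        11.25        11.1746        11.1746
  2        11.25        11.0996        22.1993
  3        11.25        11.0252        33.0757
  4        11.25        10.9513        43.8052
  5        11.25        10.8779        54.3894
  6       511.25       491.0249     2,946.1492
  Σ                    546.1535     3,110.7934
P = 546.1535; D_Mac = 5.69582 half-year periods = 2.84791 yrs; D_mod = 2.84791/(1+0.00675) = 2.82882 yrs.
ΔP/P ≈ -D_mod · Δy = -2.82882 × (-0.0055) = +0.015558 = +1.5558%.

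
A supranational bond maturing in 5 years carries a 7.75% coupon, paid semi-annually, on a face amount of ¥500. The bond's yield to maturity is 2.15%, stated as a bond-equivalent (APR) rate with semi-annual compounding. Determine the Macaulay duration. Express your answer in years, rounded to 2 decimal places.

Periodic yield y = 0.01075. Discount each cash flow and weight by its period:
  t   CF        PV=CF/(1+0.01075)^t    t·PV
  1       19.375        19.1689        19.1689
  2       19.375        18.9651        37.9301
  3       19.375        18.7634        56.2901
  4       19.375        18.5638        74.2552
  5       19.375        18.3664        91.8318
  6       19.375        18.1710       109.0261
  7       19.375        17.9778       125.8443
  8       19.375        17.7865       142.2924
  9       19.375        17.5974       158.3764
  10     519.375       466.7062     4,667.0617
  Σ                    632.0664     5,482.0769
Price P = Σ PV = 632.0664.
Macaulay duration = Σ(t·PV) / P = 5,482.0769 / 632.0664 = 8.67326 half-year periods.
In years: 8.67326 / 2 = 4.33663 years.

4.34 years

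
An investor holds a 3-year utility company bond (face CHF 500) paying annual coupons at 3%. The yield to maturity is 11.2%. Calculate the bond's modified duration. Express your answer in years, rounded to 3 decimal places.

2.610 years

Periodic yield y = 0.112. First find Macaulay duration:
  t   CF        PV=CF/(1+0.112)^t    t·PV
  1        15.00        13.4892        13.4892
  2        15.00        12.1306        24.2612
  3       515.00       374.5354     1,123.6062
  Σ                    400.1552     1,161.3566
P = 400.1552; Macaulay duration = 1,161.3566 / 400.1552 = 2.90227 years.
Modified duration = D_Mac / (1 + y) = 2.90227 / 1.112 = 2.60995 years.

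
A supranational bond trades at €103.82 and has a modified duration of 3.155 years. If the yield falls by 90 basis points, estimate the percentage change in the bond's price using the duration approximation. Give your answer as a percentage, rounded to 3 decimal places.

+2.840%

Duration approximation: ΔP/P ≈ -D_mod · Δy = -3.155 × (-0.009) = +0.028395.
As a percentage: +2.8395%.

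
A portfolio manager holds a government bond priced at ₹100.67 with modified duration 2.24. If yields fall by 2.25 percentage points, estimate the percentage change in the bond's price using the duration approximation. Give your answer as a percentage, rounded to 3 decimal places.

+5.040%

Duration approximation: ΔP/P ≈ -D_mod · Δy = -2.24 × (-0.0225) = +0.050400.
As a percentage: +5.0400%.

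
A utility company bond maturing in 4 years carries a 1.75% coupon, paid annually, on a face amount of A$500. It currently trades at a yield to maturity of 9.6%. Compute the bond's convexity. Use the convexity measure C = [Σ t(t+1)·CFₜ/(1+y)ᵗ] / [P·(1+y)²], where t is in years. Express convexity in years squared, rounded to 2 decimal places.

With y = 0.096:
  t   CF        PV=CF/(1+0.096)^t    t·PV        t(t+1)·PV
  1         8.75         7.9836         7.9836          15.9672
  2         8.75         7.2843        14.5686          43.7057
  3         8.75         6.6462        19.9387          79.7549
  4       508.75       352.5837     1,410.3347       7,051.6736
  Σ                    374.4978     1,452.8256       7,191.1014
P = 374.4978.
Convexity = Σ t(t+1)·PV / [P·(1+y)²] = 7,191.1014 / (374.4978 × 1.201216) = 15.98546.

15.99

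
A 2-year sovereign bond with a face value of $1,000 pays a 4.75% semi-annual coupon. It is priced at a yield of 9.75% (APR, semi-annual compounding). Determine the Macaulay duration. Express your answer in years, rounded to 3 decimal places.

1.928 years

Periodic yield y = 0.04875. Discount each cash flow and weight by its period:
  t   CF        PV=CF/(1+0.04875)^t    t·PV
  1        23.75        22.6460        22.6460
  2        23.75        21.5933        43.1867
  3        23.75        20.5896        61.7688
  4     1,023.75       846.2643     3,385.0572
  Σ                    911.0932     3,512.6586
Price P = Σ PV = 911.0932.
Macaulay duration = Σ(t·PV) / P = 3,512.6586 / 911.0932 = 3.85543 half-year periods.
In years: 3.85543 / 2 = 1.92772 years.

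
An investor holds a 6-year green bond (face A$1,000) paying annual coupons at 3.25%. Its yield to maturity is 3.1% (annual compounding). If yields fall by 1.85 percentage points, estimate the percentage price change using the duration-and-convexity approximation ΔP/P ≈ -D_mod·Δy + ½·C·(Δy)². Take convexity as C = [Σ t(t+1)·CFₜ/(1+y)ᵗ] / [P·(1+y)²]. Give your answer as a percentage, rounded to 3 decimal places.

+10.566%

With y = 0.031:
  t   CF        PV=CF/(1+0.031)^t    t·PV        t(t+1)·PV
  1        32.50        31.5228        31.5228          63.0456
  2        32.50        30.5750        61.1499         183.4498
  3        32.50        29.6556        88.9669         355.8677
  4        32.50        28.7640       115.0558         575.2792
  5        32.50        27.8991       139.4954         836.9727
  6     1,032.50       859.6825     5,158.0948      36,106.6635
  Σ                  1,008.0989     5,594.2858      38,121.2786
P = 1,008.0989; D_Mac = 5.54934 yrs; D_mod = 5.38249 yrs; C = 35.57517.
Duration effect: -5.38249 × (-0.0185) = +0.099576
Convexity effect: 0.5 × 35.57517 × (-0.0185)² = +0.0060878
ΔP/P ≈ +0.099576 + 0.0060878 = +0.105664 = +10.5664%.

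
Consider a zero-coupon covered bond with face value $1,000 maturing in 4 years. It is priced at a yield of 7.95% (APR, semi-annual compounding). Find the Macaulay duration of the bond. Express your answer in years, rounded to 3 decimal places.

A zero-coupon bond has a single cash flow at maturity, so its Macaulay duration equals its maturity: 4 years.
(Equivalently: 8 semi-annual periods ÷ 2 = 4 years.)

4.000 years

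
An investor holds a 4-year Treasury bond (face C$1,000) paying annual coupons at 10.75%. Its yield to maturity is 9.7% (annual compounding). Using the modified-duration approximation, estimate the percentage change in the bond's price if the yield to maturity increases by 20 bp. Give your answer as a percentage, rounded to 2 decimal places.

-0.63%

Periodic yield y = 0.097. Modified duration first:
  t   CF        PV=CF/(1+0.097)^t    t·PV
  1       107.50        97.9945        97.9945
  2       107.50        89.3296       178.6591
  3       107.50        81.4308       244.2923
  4     1,107.50       764.7460     3,058.9841
  Σ                  1,033.5009     3,579.9301
P = 1,033.5009; D_Mac = 3.46389 yrs; D_mod = 3.46389/(1+0.097) = 3.15760 yrs.
ΔP/P ≈ -D_mod · Δy = -3.15760 × (+0.002) = -0.006315 = -0.6315%.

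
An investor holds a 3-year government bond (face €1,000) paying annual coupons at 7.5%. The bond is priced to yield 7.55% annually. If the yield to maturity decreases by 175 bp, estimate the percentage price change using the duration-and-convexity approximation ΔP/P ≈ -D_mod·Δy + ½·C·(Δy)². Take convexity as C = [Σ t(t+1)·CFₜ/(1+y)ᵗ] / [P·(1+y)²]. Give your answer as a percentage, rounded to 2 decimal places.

+4.69%

With y = 0.0755:
  t   CF        PV=CF/(1+0.0755)^t    t·PV        t(t+1)·PV
  1        75.00        69.7350        69.7350         139.4700
  2        75.00        64.8396       129.6792         389.0377
  3     1,075.00       864.1263     2,592.3789      10,369.5155
  Σ                    998.7009     2,791.7931      10,898.0232
P = 998.7009; D_Mac = 2.79542 yrs; D_mod = 2.59919 yrs; C = 9.43390.
Duration effect: -2.59919 × (-0.0175) = +0.045486
Convexity effect: 0.5 × 9.43390 × (-0.0175)² = +0.0014446
ΔP/P ≈ +0.045486 + 0.0014446 = +0.046930 = +4.6930%.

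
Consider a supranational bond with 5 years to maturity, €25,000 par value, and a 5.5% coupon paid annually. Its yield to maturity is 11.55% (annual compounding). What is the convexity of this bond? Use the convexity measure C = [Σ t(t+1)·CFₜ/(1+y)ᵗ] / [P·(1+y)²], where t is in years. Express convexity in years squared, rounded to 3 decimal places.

With y = 0.1155:
  t   CF        PV=CF/(1+0.1155)^t    t·PV        t(t+1)·PV
  1     1,375.00     1,232.6311     1,232.6311       2,465.2622
  2     1,375.00     1,105.0032     2,210.0065       6,630.0194
  3     1,375.00       990.5901     2,971.7702      11,887.0810
  4     1,375.00       888.0234     3,552.0935      17,760.4676
  5    26,375.00    15,270.1954    76,350.9771     458,105.8629
  Σ                 19,486.4432    86,317.4785     496,848.6930
P = 19,486.4432.
Convexity = Σ t(t+1)·PV / [P·(1+y)²] = 496,848.6930 / (19,486.4432 × 1.244340) = 20.49049.

20.490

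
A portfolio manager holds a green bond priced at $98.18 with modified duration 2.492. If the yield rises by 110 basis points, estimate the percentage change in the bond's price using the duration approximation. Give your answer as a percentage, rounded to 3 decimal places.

-2.741%

Duration approximation: ΔP/P ≈ -D_mod · Δy = -2.492 × (+0.011) = -0.027412.
As a percentage: -2.7412%.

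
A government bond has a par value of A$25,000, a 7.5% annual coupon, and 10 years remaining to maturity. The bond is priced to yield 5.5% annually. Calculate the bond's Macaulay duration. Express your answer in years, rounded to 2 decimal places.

7.57 years

Periodic yield y = 0.055. Discount each cash flow and weight by its year:
  t   CF        PV=CF/(1+0.055)^t    t·PV
  1     1,875.00     1,777.2512     1,777.2512
  2     1,875.00     1,684.5983     3,369.1966
  3     1,875.00     1,596.7756     4,790.3269
  4     1,875.00     1,513.5314     6,054.1256
  5     1,875.00     1,434.6269     7,173.1346
  6     1,875.00     1,359.8359     8,159.0156
  7     1,875.00     1,288.9440     9,022.6081
  8     1,875.00     1,221.7479     9,773.9831
  9     1,875.00     1,158.0549    10,422.4938
  10   26,875.00    15,733.4468   157,334.4682
  Σ                 28,768.8129   217,876.6035
Price P = Σ PV = 28,768.8129.
Macaulay duration = Σ(t·PV) / P = 217,876.6035 / 28,768.8129 = 7.57336 years.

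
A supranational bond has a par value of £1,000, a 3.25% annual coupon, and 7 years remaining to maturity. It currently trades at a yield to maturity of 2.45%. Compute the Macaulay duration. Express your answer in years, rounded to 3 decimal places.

6.391 years

Periodic yield y = 0.0245. Discount each cash flow and weight by its year:
  t   CF        PV=CF/(1+0.0245)^t    t·PV
  1        32.50        31.7228        31.7228
  2        32.50        30.9642        61.9283
  3        32.50        30.2237        90.6711
  4        32.50        29.5009       118.0037
  5        32.50        28.7954       143.9771
  6        32.50        28.1068       168.6409
  7     1,032.50       871.5781     6,101.0469
  Σ                  1,050.8919     6,715.9907
Price P = Σ PV = 1,050.8919.
Macaulay duration = Σ(t·PV) / P = 6,715.9907 / 1,050.8919 = 6.39075 years.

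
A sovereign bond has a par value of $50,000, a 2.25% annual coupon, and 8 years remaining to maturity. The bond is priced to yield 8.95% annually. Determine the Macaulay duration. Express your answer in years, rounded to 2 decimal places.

Periodic yield y = 0.0895. Discount each cash flow and weight by its year:
  t   CF        PV=CF/(1+0.0895)^t    t·PV
  1     1,125.00     1,032.5838     1,032.5838
  2     1,125.00       947.7593     1,895.5186
  3     1,125.00       869.9030     2,609.7089
  4     1,125.00       798.4424     3,193.7695
  5     1,125.00       732.8521     3,664.2606
  6     1,125.00       672.6500     4,035.8997
  7     1,125.00       617.3933     4,321.7528
  8    51,125.00    25,752.2657   206,018.1255
  Σ                 31,423.8494   226,771.6194
Price P = Σ PV = 31,423.8494.
Macaulay duration = Σ(t·PV) / P = 226,771.6194 / 31,423.8494 = 7.21654 years.

7.22 years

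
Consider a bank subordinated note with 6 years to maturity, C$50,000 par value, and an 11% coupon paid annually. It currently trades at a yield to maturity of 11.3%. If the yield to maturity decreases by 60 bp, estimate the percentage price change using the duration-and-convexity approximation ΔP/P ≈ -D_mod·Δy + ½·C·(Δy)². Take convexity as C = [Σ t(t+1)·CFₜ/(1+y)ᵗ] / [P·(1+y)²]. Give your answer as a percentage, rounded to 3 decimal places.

With y = 0.113:
  t   CF        PV=CF/(1+0.113)^t    t·PV        t(t+1)·PV
  1     5,500.00     4,941.5993     4,941.5993       9,883.1986
  2     5,500.00     4,439.8915     8,879.7831      26,639.3492
  3     5,500.00     3,989.1209    11,967.3626      47,869.4505
  4     5,500.00     3,584.1158    14,336.4632      71,682.3159
  5     5,500.00     3,220.2298    16,101.1491      96,606.8947
  6    55,500.00    29,195.9087   175,175.4523   1,226,228.1661
  Σ                 49,370.8660   231,401.8096   1,478,909.3750
P = 49,370.8660; D_Mac = 4.68701 yrs; D_mod = 4.21115 yrs; C = 24.18135.
Duration effect: -4.21115 × (-0.006) = +0.025267
Convexity effect: 0.5 × 24.18135 × (-0.006)² = +0.0004353
ΔP/P ≈ +0.025267 + 0.0004353 = +0.025702 = +2.5702%.

+2.570%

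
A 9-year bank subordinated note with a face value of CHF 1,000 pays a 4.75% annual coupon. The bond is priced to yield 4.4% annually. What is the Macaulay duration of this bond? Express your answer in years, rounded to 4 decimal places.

Periodic yield y = 0.044. Discount each cash flow and weight by its year:
  t   CF        PV=CF/(1+0.044)^t    t·PV
  1        47.50        45.4981        45.4981
  2        47.50        43.5805        87.1611
  3        47.50        41.7438       125.2314
  4        47.50        39.9845       159.9380
  5        47.50        38.2993       191.4966
  6        47.50        36.6852       220.1111
  7        47.50        35.1391       245.9734
  8        47.50        33.6581       269.2648
  9     1,047.50       710.9672     6,398.7045
  Σ                  1,025.5558     7,743.3790
Price P = Σ PV = 1,025.5558.
Macaulay duration = Σ(t·PV) / P = 7,743.3790 / 1,025.5558 = 7.55042 years.

7.5504 years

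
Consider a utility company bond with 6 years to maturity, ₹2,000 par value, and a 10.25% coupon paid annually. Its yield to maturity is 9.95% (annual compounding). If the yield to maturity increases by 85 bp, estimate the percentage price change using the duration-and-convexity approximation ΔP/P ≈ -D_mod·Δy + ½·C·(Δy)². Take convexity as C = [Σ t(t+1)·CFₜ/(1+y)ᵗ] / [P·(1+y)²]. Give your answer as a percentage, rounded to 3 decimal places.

With y = 0.0995:
  t   CF        PV=CF/(1+0.0995)^t    t·PV        t(t+1)·PV
  1       205.00       186.4484       186.4484         372.8968
  2       205.00       169.5756       339.1512       1,017.4537
  3       205.00       154.2298       462.6893       1,850.7570
  4       205.00       140.2726       561.0905       2,805.4525
  5       205.00       127.5786       637.8928       3,827.3568
  6     2,205.00     1,248.0650     7,488.3898      52,418.7285
  Σ                  2,026.1699     9,675.6619      62,292.6452
P = 2,026.1699; D_Mac = 4.77535 yrs; D_mod = 4.34320 yrs; C = 25.43141.
Duration effect: -4.34320 × (+0.0085) = -0.036917
Convexity effect: 0.5 × 25.43141 × (0.0085)² = +0.0009187
ΔP/P ≈ -0.036917 + 0.0009187 = -0.035998 = -3.5998%.

-3.600%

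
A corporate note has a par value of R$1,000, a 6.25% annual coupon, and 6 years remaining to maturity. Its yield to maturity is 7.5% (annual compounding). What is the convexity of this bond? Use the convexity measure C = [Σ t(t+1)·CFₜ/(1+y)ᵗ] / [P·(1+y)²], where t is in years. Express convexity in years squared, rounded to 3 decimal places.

29.602

With y = 0.075:
  t   CF        PV=CF/(1+0.075)^t    t·PV        t(t+1)·PV
  1        62.50        58.1395        58.1395         116.2791
  2        62.50        54.0833       108.1666         324.4997
  3        62.50        50.3100       150.9301         603.7204
  4        62.50        46.8000       187.2001         936.0007
  5        62.50        43.5349       217.6746       1,306.0474
  6     1,062.50       688.4591     4,130.7547      28,915.2828
  Σ                    941.3269     4,852.8656      32,201.8301
P = 941.3269.
Convexity = Σ t(t+1)·PV / [P·(1+y)²] = 32,201.8301 / (941.3269 × 1.155625) = 29.60214.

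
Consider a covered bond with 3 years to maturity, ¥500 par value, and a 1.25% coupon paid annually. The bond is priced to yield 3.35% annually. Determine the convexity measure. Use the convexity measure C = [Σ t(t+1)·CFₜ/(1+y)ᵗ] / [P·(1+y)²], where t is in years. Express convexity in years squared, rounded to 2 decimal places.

With y = 0.0335:
  t   CF        PV=CF/(1+0.0335)^t    t·PV        t(t+1)·PV
  1         6.25         6.0474         6.0474          12.0948
  2         6.25         5.8514        11.7028          35.1083
  3       506.25       458.5995     1,375.7986       5,503.1942
  Σ                    470.4983     1,393.5487       5,550.3974
P = 470.4983.
Convexity = Σ t(t+1)·PV / [P·(1+y)²] = 5,550.3974 / (470.4983 × 1.068122) = 11.04447.

11.04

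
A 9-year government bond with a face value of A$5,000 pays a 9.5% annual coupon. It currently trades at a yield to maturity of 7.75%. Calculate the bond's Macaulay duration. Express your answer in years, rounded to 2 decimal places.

6.57 years

Periodic yield y = 0.0775. Discount each cash flow and weight by its year:
  t   CF        PV=CF/(1+0.0775)^t    t·PV
  1       475.00       440.8353       440.8353
  2       475.00       409.1279       818.2557
  3       475.00       379.7010     1,139.1031
  4       475.00       352.3907     1,409.5630
  5       475.00       327.0448     1,635.2239
  6       475.00       303.5218     1,821.1310
  7       475.00       281.6908     1,971.8356
  8       475.00       261.4300     2,091.4398
  9     5,475.00     2,796.5888    25,169.2992
  Σ                  5,552.3311    36,496.6865
Price P = Σ PV = 5,552.3311.
Macaulay duration = Σ(t·PV) / P = 36,496.6865 / 5,552.3311 = 6.57322 years.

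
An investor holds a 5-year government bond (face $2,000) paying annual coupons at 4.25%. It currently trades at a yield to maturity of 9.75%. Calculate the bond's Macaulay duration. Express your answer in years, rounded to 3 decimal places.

Periodic yield y = 0.0975. Discount each cash flow and weight by its year:
  t   CF        PV=CF/(1+0.0975)^t    t·PV
  1        85.00        77.4487        77.4487
  2        85.00        70.5683       141.1367
  3        85.00        64.2992       192.8975
  4        85.00        58.5869       234.3478
  5     2,085.00     1,309.4334     6,547.1670
  Σ                  1,580.3366     7,192.9977
Price P = Σ PV = 1,580.3366.
Macaulay duration = Σ(t·PV) / P = 7,192.9977 / 1,580.3366 = 4.55156 years.

4.552 years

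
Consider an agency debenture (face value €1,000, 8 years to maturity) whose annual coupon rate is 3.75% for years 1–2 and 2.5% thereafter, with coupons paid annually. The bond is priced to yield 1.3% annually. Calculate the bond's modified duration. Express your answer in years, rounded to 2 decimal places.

7.16 years

Periodic yield y = 0.013. First find Macaulay duration:
  t   CF        PV=CF/(1+0.013)^t    t·PV
  1        37.50        37.0188        37.0188
  2        37.50        36.5437        73.0874
  3        25.00        24.0498        72.1494
  4        25.00        23.7412        94.9647
  5        25.00        23.4365       117.1825
  6        25.00        23.1357       138.8144
  7        25.00        22.8388       159.8718
  8     1,025.00       924.3752     7,395.0019
  Σ                  1,115.1397     8,088.0909
P = 1,115.1397; Macaulay duration = 8,088.0909 / 1,115.1397 = 7.25298 years.
Modified duration = D_Mac / (1 + y) = 7.25298 / 1.013 = 7.15991 years.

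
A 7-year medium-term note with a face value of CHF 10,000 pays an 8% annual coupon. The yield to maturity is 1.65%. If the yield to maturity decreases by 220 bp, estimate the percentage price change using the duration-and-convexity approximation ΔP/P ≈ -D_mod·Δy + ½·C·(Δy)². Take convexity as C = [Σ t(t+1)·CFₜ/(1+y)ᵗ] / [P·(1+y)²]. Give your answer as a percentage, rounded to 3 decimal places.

With y = 0.0165:
  t   CF        PV=CF/(1+0.0165)^t    t·PV        t(t+1)·PV
  1       800.00       787.0143       787.0143       1,574.0285
  2       800.00       774.2393     1,548.4786       4,645.4359
  3       800.00       761.6717     2,285.0152       9,140.0608
  4       800.00       749.3081     2,997.2326      14,986.1630
  5       800.00       737.1453     3,685.7263      22,114.3575
  6       800.00       725.1798     4,351.0787      30,457.5510
  7    10,800.00     9,631.0153    67,417.1074     539,336.8591
  Σ                 14,165.5738    83,071.6530     622,254.4558
P = 14,165.5738; D_Mac = 5.86433 yrs; D_mod = 5.76914 yrs; C = 42.51274.
Duration effect: -5.76914 × (-0.022) = +0.126921
Convexity effect: 0.5 × 42.51274 × (-0.022)² = +0.0102881
ΔP/P ≈ +0.126921 + 0.0102881 = +0.137209 = +13.7209%.

+13.721%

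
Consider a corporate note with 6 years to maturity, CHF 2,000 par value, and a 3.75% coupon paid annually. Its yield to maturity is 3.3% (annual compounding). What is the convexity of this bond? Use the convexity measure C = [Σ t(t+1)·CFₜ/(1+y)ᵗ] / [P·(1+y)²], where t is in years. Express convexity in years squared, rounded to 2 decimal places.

34.93

With y = 0.033:
  t   CF        PV=CF/(1+0.033)^t    t·PV        t(t+1)·PV
  1        75.00        72.6041        72.6041         145.2081
  2        75.00        70.2847       140.5693         421.7080
  3        75.00        68.0394       204.1181         816.4725
  4        75.00        65.8658       263.4632       1,317.3160
  5        75.00        63.7617       318.8083       1,912.8500
  6     2,075.00     1,707.7181    10,246.3084      71,724.1586
  Σ                  2,048.2736    11,245.8714      76,337.7132
P = 2,048.2736.
Convexity = Σ t(t+1)·PV / [P·(1+y)²] = 76,337.7132 / (2,048.2736 × 1.067089) = 34.92613.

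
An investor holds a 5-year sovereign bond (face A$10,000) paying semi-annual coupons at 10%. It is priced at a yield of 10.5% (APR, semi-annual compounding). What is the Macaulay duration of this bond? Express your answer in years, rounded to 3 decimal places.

Periodic yield y = 0.0525. Discount each cash flow and weight by its period:
  t   CF        PV=CF/(1+0.0525)^t    t·PV
  1       500.00       475.0594       475.0594
  2       500.00       451.3628       902.7257
  3       500.00       428.8483     1,286.5449
  4       500.00       407.4568     1,629.8273
  5       500.00       387.1324     1,935.6618
  6       500.00       367.8217     2,206.9304
  7       500.00       349.4743     2,446.3203
  8       500.00       332.0421     2,656.3369
  9       500.00       315.4794     2,839.3150
  10   10,500.00     6,294.6017    62,946.0169
  Σ                  9,809.2790    79,324.7384
Price P = Σ PV = 9,809.2790.
Macaulay duration = Σ(t·PV) / P = 79,324.7384 / 9,809.2790 = 8.08670 half-year periods.
In years: 8.08670 / 2 = 4.04335 years.

4.043 years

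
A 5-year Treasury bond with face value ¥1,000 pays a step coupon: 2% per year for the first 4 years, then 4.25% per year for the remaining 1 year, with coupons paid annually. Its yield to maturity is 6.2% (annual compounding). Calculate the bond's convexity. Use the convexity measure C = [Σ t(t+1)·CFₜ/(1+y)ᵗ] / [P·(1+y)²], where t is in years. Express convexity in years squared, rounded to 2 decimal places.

With y = 0.062:
  t   CF        PV=CF/(1+0.062)^t    t·PV        t(t+1)·PV
  1        20.00        18.8324        18.8324          37.6648
  2        20.00        17.7329        35.4659         106.3977
  3        20.00        16.6977        50.0931         200.3723
  4        20.00        15.7229        62.8915         314.4575
  5     1,042.50       771.7088     3,858.5442      23,151.2655
  Σ                    840.6948     4,025.8271      23,810.1577
P = 840.6948.
Convexity = Σ t(t+1)·PV / [P·(1+y)²] = 23,810.1577 / (840.6948 × 1.127844) = 25.11163.

25.11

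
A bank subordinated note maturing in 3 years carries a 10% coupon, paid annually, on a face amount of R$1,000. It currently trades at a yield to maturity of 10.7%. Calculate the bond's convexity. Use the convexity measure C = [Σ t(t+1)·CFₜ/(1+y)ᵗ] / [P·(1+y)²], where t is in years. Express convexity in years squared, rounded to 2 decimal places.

8.64

With y = 0.107:
  t   CF        PV=CF/(1+0.107)^t    t·PV        t(t+1)·PV
  1       100.00        90.3342        90.3342         180.6685
  2       100.00        81.6027       163.2055         489.6165
  3     1,100.00       810.8674     2,432.6021       9,730.4084
  Σ                    982.8043     2,686.1418      10,400.6933
P = 982.8043.
Convexity = Σ t(t+1)·PV / [P·(1+y)²] = 10,400.6933 / (982.8043 × 1.225449) = 8.63575.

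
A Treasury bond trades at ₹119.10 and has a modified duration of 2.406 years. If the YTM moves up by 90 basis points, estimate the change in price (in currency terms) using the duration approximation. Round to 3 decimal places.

-₹2.579

Duration approximation: ΔP/P ≈ -D_mod · Δy = -2.406 × (+0.009) = -0.021654.
ΔP ≈ 119.10 × (-0.021654) = -2.5789914.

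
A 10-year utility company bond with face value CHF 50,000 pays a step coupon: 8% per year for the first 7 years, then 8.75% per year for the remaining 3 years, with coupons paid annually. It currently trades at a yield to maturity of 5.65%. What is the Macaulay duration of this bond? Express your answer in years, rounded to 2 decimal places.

7.50 years

Periodic yield y = 0.0565. Discount each cash flow and weight by its year:
  t   CF        PV=CF/(1+0.0565)^t    t·PV
  1     4,000.00     3,786.0861     3,786.0861
  2     4,000.00     3,583.6121     7,167.2241
  3     4,000.00     3,391.9660    10,175.8979
  4     4,000.00     3,210.5688    12,842.2753
  5     4,000.00     3,038.8725    15,194.3627
  6     4,000.00     2,876.3583    17,258.1498
  7     4,000.00     2,722.5351    19,057.7454
  8     4,375.00     2,818.5260    22,548.2080
  9     4,375.00     2,667.7956    24,010.1600
  10   54,375.00    31,383.7081   313,837.0812
  Σ                 59,480.0286   445,877.1907
Price P = Σ PV = 59,480.0286.
Macaulay duration = Σ(t·PV) / P = 445,877.1907 / 59,480.0286 = 7.49625 years.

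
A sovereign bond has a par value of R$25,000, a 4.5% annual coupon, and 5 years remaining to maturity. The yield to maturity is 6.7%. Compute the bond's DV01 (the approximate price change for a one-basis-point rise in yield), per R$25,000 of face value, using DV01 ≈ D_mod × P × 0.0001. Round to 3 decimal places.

Periodic yield y = 0.067.
  t   CF        PV=CF/(1+0.067)^t    t·PV
  1     1,125.00     1,054.3580     1,054.3580
  2     1,125.00       988.1518     1,976.3037
  3     1,125.00       926.1029     2,778.3088
  4     1,125.00       867.9503     3,471.8011
  5    26,125.00    18,890.0976    94,450.4880
  Σ                 22,726.6607   103,731.2597
P = 22,726.6607; D_Mac = 4.56430 yrs; D_mod = 4.27769 yrs.
DV01 ≈ 4.27769 × 22,726.6607 × 0.0001 = 9.721768.

R$9.722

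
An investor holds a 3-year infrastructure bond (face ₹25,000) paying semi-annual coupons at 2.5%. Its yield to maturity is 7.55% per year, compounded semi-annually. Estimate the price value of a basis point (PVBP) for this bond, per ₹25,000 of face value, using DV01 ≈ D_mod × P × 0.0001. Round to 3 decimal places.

Periodic yield y = 0.03775.
  t   CF        PV=CF/(1+0.03775)^t    t·PV
  1       312.50       301.1323       301.1323
  2       312.50       290.1780       580.3561
  3       312.50       279.6223       838.8669
  4       312.50       269.4505     1,077.8021
  5       312.50       259.6488     1,298.2440
  6    25,312.50    20,266.4923   121,598.9539
  Σ                 21,666.5242   125,695.3552
P = 21,666.5242; D_Mac = 5.80136 half-year periods = 2.90068 yrs; D_mod = 2.79516 yrs.
DV01 ≈ 2.79516 × 21,666.5242 × 0.0001 = 6.056148.

₹6.056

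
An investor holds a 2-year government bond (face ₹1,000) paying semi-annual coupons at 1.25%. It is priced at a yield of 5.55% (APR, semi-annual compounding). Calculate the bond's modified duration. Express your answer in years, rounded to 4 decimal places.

1.9270 years

Periodic yield y = 0.02775. First find Macaulay duration:
  t   CF        PV=CF/(1+0.02775)^t    t·PV
  1         6.25         6.0812         6.0812
  2         6.25         5.9170        11.8341
  3         6.25         5.7573        17.2718
  4     1,006.25       901.8949     3,607.5798
  Σ                    919.6505     3,642.7670
P = 919.6505; Macaulay duration = 3,642.7670 / 919.6505 = 3.96103 half-year periods = 1.98052 years.
Modified duration = D_Mac / (1 + y) = 1.98052 / 1.02775 = 1.92704 years.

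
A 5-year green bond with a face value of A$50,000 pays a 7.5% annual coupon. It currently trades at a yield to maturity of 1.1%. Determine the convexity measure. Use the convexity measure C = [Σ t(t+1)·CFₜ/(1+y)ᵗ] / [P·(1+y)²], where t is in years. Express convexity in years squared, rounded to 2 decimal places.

24.97

With y = 0.011:
  t   CF        PV=CF/(1+0.011)^t    t·PV        t(t+1)·PV
  1     3,750.00     3,709.1988     3,709.1988       7,418.3976
  2     3,750.00     3,668.8416     7,337.6831      22,013.0493
  3     3,750.00     3,628.9234    10,886.7702      43,547.0808
  4     3,750.00     3,589.4396    14,357.7583      71,788.7913
  5    53,750.00    50,888.8563   254,444.2816   1,526,665.6897
  Σ                 65,485.2597   290,735.6920   1,671,433.0087
P = 65,485.2597.
Convexity = Σ t(t+1)·PV / [P·(1+y)²] = 1,671,433.0087 / (65,485.2597 × 1.022121) = 24.97141.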